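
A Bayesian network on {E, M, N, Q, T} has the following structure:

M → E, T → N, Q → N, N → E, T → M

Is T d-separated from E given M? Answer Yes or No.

No

There are 2 undirected paths between T and E; checking each against the conditioning set {M}:
  1. T → M → E — M:chain[blocks] ⇒ blocked
  2. T → N → E — N:chain[open] ⇒ active
At least one path is unblocked, so d-separation fails.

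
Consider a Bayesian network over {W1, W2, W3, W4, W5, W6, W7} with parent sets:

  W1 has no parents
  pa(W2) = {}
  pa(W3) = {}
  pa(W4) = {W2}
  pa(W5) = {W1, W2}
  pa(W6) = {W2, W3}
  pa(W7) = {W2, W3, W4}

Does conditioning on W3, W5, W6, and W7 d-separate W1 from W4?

We examine all 3 paths between W1 and W4:
Path 1: W1 → W5 ← W2 → W7 ← W4
  W5 is a collider and W5 is conditioned on, which opens it; W2 is a fork and W2 is not conditioned on; W7 is a collider and W7 is conditioned on, which opens it — no node blocks this path, so it is active.
Path 2: W1 → W5 ← W2 → W4
  W5 is a collider and W5 is conditioned on, which opens it; W2 is a fork and W2 is not conditioned on — no node blocks this path, so it is active.
Path 3: W1 → W5 ← W2 → W6 ← W3 → W7 ← W4
  W3 is a fork here and W3 is conditioned on, so the path is blocked at W3.
Since the path W1 → W5 ← W2 → W7 ← W4 is active, W1 and W4 are not d-separated given {W3, W5, W6, W7}.

No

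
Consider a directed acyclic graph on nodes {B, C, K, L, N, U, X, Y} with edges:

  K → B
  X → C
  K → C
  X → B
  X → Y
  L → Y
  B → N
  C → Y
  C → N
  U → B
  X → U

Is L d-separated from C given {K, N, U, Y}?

6 paths connect L and C; each must be blocked for d-separation to hold:
Path 1: L → Y ← C
  Y is a collider and Y is conditioned on, which opens it — no node blocks this path, so it is active.
Path 2: L → Y ← X → U → B ← K → C
  U is a chain here and U is conditioned on, so the path is blocked at U.
Path 3: L → Y ← X → U → B → N ← C
  U is a chain here and U is conditioned on, so the path is blocked at U.
Path 4: L → Y ← X → B ← K → C
  K is a fork here and K is conditioned on, so the path is blocked at K.
Path 5: L → Y ← X → B → N ← C
  Y is a collider and Y is conditioned on, which opens it; X is a fork and X is not conditioned on; B is a chain and B is not conditioned on; N is a collider and N is conditioned on, which opens it — no node blocks this path, so it is active.
Path 6: L → Y ← X → C
  Y is a collider and Y is conditioned on, which opens it; X is a fork and X is not conditioned on — no node blocks this path, so it is active.
At least one path is unblocked, so d-separation fails.

No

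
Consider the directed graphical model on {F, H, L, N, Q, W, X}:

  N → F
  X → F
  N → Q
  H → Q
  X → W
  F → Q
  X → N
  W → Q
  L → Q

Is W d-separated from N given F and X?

6 paths connect W and N; each must be blocked for d-separation to hold:
  1. W → Q ← N — Q:collider[blocks] ⇒ blocked
  2. W → Q ← F ← N — Q:collider[blocks]; F:chain[blocks] ⇒ blocked
  3. W → Q ← F ← X → N — Q:collider[blocks]; F:chain[blocks]; X:fork[blocks] ⇒ blocked
  4. W ← X → N — X:fork[blocks] ⇒ blocked
  5. W ← X → F ← N — X:fork[blocks]; F:collider[open] ⇒ blocked
  6. W ← X → F → Q ← N — X:fork[blocks]; F:chain[blocks]; Q:collider[blocks] ⇒ blocked
Since every path is blocked, d-separation holds.

Yes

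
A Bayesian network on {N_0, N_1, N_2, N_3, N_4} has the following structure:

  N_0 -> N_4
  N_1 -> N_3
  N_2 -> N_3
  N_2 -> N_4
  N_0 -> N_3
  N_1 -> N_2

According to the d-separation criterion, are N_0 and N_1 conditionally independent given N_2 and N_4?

We examine all 4 paths between N_0 and N_1:
Path 1: N_0 → N_3 ← N_2 ← N_1
  N_3 is a collider here and neither N_3 nor any of its descendants is conditioned on, so the collider stays closed — the path is blocked at N_3.
Path 2: N_0 → N_3 ← N_1
  N_3 is a collider here and neither N_3 nor any of its descendants is conditioned on, so the collider stays closed — the path is blocked at N_3.
Path 3: N_0 → N_4 ← N_2 → N_3 ← N_1
  N_2 is a fork here and N_2 is conditioned on, so the path is blocked at N_2.
Path 4: N_0 → N_4 ← N_2 ← N_1
  N_2 is a chain here and N_2 is conditioned on, so the path is blocked at N_2.
Since every path is blocked, d-separation holds.

Yes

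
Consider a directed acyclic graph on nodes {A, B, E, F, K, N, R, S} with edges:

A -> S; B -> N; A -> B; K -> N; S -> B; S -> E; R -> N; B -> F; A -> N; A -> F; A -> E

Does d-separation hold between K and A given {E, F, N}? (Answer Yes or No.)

We examine all 5 paths between K and A:
Path 1: K → N ← A
  N is a collider and N is conditioned on, which opens it — no node blocks this path, so it is active.
Path 2: K → N ← B ← S ← A
  N is a collider and N is conditioned on, which opens it; B is a chain and B is not conditioned on; S is a chain and S is not conditioned on — no node blocks this path, so it is active.
Path 3: K → N ← B ← S → E ← A
  N is a collider and N is conditioned on, which opens it; B is a chain and B is not conditioned on; S is a fork and S is not conditioned on; E is a collider and E is conditioned on, which opens it — no node blocks this path, so it is active.
Path 4: K → N ← B ← A
  N is a collider and N is conditioned on, which opens it; B is a chain and B is not conditioned on — no node blocks this path, so it is active.
Path 5: K → N ← B → F ← A
  N is a collider and N is conditioned on, which opens it; B is a fork and B is not conditioned on; F is a collider and F is conditioned on, which opens it — no node blocks this path, so it is active.
Since the path K → N ← A is active, K and A are not d-separated given {E, F, N}.

No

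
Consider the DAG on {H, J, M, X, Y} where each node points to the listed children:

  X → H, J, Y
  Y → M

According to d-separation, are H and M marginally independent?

There is one path between H and M:
Path 1: H ← X → Y → M
  X is a fork and X is not conditioned on; Y is a chain and Y is not conditioned on — no node blocks this path, so it is active.
Since the path H ← X → Y → M is active, H and M are not d-separated given ∅.

No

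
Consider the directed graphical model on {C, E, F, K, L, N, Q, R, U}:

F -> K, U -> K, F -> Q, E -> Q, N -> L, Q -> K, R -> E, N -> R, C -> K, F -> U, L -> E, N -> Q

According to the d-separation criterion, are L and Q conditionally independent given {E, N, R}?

There are 4 undirected paths between L and Q; checking each against the conditioning set {E, N, R}:
Path 1: L → E → Q
  E is a chain here and E is conditioned on, so the path is blocked at E.
Path 2: L → E ← R ← N → Q
  R is a chain here and R is conditioned on, so the path is blocked at R.
Path 3: L ← N → Q
  N is a fork here and N is conditioned on, so the path is blocked at N.
Path 4: L ← N → R → E → Q
  N is a fork here and N is conditioned on, so the path is blocked at N.
Every path is blocked, so L and Q are d-separated given {E, N, R}.

Yes — L and Q are d-separated given {E, N, R}.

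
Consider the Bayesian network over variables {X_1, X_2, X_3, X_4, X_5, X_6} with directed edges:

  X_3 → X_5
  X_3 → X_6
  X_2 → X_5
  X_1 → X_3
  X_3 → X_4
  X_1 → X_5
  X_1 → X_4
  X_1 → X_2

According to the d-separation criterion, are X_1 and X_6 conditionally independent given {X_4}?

Enumerating the 4 paths from X_1 to X_6 and testing each for blocking by {X_4}:
  1. X_1 → X_3 → X_6 — X_3:chain[open] ⇒ active
  2. X_1 → X_5 ← X_3 → X_6 — X_5:collider[blocks]; X_3:fork[open] ⇒ blocked
  3. X_1 → X_4 ← X_3 → X_6 — X_4:collider[open]; X_3:fork[open] ⇒ active
  4. X_1 → X_2 → X_5 ← X_3 → X_6 — X_2:chain[open]; X_5:collider[blocks]; X_3:fork[open] ⇒ blocked
Since the path X_1 → X_3 → X_6 is active, X_1 and X_6 are not d-separated given {X_4}.

No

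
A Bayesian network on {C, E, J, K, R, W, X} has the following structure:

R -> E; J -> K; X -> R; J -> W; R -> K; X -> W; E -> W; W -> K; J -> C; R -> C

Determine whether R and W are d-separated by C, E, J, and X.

Yes

We examine all 6 paths between R and W:
Path 1: R → C ← J → W
  J is a fork here and J is conditioned on, so the path is blocked at J.
Path 2: R → C ← J → K ← W
  J is a fork here and J is conditioned on, so the path is blocked at J.
Path 3: R → K ← W
  K is a collider here and neither K nor any of its descendants is conditioned on, so the collider stays closed — the path is blocked at K.
Path 4: R → K ← J → W
  K is a collider here and neither K nor any of its descendants is conditioned on, so the collider stays closed — the path is blocked at K.
Path 5: R ← X → W
  X is a fork here and X is conditioned on, so the path is blocked at X.
Path 6: R → E → W
  E is a chain here and E is conditioned on, so the path is blocked at E.
Since every path is blocked, d-separation holds.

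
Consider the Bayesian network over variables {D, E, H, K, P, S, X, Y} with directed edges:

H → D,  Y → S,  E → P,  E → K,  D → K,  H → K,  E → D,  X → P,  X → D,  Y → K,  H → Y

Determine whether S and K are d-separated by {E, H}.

Enumerating the 5 paths from S to K and testing each for blocking by {E, H}:
Path 1: S ← Y → K
  Y is a fork and Y is not conditioned on — no node blocks this path, so it is active.
Path 2: S ← Y ← H → K
  H is a fork here and H is conditioned on, so the path is blocked at H.
Path 3: S ← Y ← H → D ← E → K
  H is a fork here and H is conditioned on, so the path is blocked at H.
Path 4: S ← Y ← H → D → K
  H is a fork here and H is conditioned on, so the path is blocked at H.
Path 5: S ← Y ← H → D ← X → P ← E → K
  H is a fork here and H is conditioned on, so the path is blocked at H.
Since the path S ← Y → K is active, S and K are not d-separated given {E, H}.

No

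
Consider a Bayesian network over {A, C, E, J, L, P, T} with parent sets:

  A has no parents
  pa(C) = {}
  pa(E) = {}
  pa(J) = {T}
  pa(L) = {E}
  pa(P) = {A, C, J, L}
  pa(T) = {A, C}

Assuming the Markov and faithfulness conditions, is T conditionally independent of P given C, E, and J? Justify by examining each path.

No

We examine all 3 paths between T and P:
  1. T ← C → P — C:fork[blocks] ⇒ blocked
  2. T → J → P — J:chain[blocks] ⇒ blocked
  3. T ← A → P — A:fork[open] ⇒ active
Since the path T ← A → P is active, T and P are not d-separated given {C, E, J}.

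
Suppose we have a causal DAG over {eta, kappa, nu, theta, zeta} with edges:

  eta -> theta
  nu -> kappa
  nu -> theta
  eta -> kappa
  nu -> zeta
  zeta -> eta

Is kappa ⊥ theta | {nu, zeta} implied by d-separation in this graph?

There are 4 undirected paths between kappa and theta; checking each against the conditioning set {nu, zeta}:
  1. kappa ← nu → zeta → eta → theta — nu:fork[blocks]; zeta:chain[blocks]; eta:chain[open] ⇒ blocked
  2. kappa ← nu → theta — nu:fork[blocks] ⇒ blocked
  3. kappa ← eta ← zeta ← nu → theta — eta:chain[open]; zeta:chain[blocks]; nu:fork[blocks] ⇒ blocked
  4. kappa ← eta → theta — eta:fork[open] ⇒ active
At least one path is unblocked, so d-separation fails.

No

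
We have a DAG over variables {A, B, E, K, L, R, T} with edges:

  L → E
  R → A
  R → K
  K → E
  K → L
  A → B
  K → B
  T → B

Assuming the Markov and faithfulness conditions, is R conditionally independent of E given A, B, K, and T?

We examine all 4 paths between R and E:
Path 1: R → A → B ← K → L → E
  A is a chain here and A is conditioned on, so the path is blocked at A.
Path 2: R → A → B ← K → E
  A is a chain here and A is conditioned on, so the path is blocked at A.
Path 3: R → K → L → E
  K is a chain here and K is conditioned on, so the path is blocked at K.
Path 4: R → K → E
  K is a chain here and K is conditioned on, so the path is blocked at K.
Every path is blocked, so R and E are d-separated given {A, B, K, T}.

Yes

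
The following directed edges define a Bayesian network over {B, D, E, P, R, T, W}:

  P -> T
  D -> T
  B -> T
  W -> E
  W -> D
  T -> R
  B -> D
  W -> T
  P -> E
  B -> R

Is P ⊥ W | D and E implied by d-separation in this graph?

No

There are 5 undirected paths between P and W; checking each against the conditioning set {D, E}:
Path 1: P → E ← W
  E is a collider and E is conditioned on, which opens it — no node blocks this path, so it is active.
Path 2: P → T → R ← B → D ← W
  R is a collider here and neither R nor any of its descendants is conditioned on, so the collider stays closed — the path is blocked at R.
Path 3: P → T ← D ← W
  T is a collider here and neither T nor any of its descendants is conditioned on, so the collider stays closed — the path is blocked at T.
Path 4: P → T ← W
  T is a collider here and neither T nor any of its descendants is conditioned on, so the collider stays closed — the path is blocked at T.
Path 5: P → T ← B → D ← W
  T is a collider here and neither T nor any of its descendants is conditioned on, so the collider stays closed — the path is blocked at T.
Since the path P → E ← W is active, P and W are not d-separated given {D, E}.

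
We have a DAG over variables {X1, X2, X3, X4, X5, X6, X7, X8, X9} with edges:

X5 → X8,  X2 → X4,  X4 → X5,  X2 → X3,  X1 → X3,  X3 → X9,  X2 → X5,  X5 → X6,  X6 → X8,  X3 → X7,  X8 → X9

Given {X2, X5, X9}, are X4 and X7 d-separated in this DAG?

6 paths connect X4 and X7; each must be blocked for d-separation to hold:
Path 1: X4 → X5 ← X2 → X3 → X7
  X2 is a fork here and X2 is conditioned on, so the path is blocked at X2.
Path 2: X4 → X5 → X6 → X8 → X9 ← X3 → X7
  X5 is a chain here and X5 is conditioned on, so the path is blocked at X5.
Path 3: X4 → X5 → X8 → X9 ← X3 → X7
  X5 is a chain here and X5 is conditioned on, so the path is blocked at X5.
Path 4: X4 ← X2 → X5 → X6 → X8 → X9 ← X3 → X7
  X2 is a fork here and X2 is conditioned on, so the path is blocked at X2.
Path 5: X4 ← X2 → X5 → X8 → X9 ← X3 → X7
  X2 is a fork here and X2 is conditioned on, so the path is blocked at X2.
Path 6: X4 ← X2 → X3 → X7
  X2 is a fork here and X2 is conditioned on, so the path is blocked at X2.
Since every path is blocked, d-separation holds.

Yes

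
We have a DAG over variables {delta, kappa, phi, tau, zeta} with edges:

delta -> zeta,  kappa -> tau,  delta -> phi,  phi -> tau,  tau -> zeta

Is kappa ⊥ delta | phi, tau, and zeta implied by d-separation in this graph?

There are 2 undirected paths between kappa and delta; checking each against the conditioning set {phi, tau, zeta}:
Path 1: kappa → tau ← phi ← delta
  phi is a chain here and phi is conditioned on, so the path is blocked at phi.
Path 2: kappa → tau → zeta ← delta
  tau is a chain here and tau is conditioned on, so the path is blocked at tau.
Since every path is blocked, d-separation holds.

Yes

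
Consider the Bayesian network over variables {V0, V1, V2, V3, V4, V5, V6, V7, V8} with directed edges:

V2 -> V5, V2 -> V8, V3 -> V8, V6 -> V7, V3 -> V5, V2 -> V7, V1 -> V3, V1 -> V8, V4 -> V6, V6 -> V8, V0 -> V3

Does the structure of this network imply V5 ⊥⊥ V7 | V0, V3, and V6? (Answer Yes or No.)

No

Enumerating the 6 paths from V5 to V7 and testing each for blocking by {V0, V3, V6}:
Path 1: V5 ← V2 → V7
  V2 is a fork and V2 is not conditioned on — no node blocks this path, so it is active.
Path 2: V5 ← V2 → V8 ← V6 → V7
  V8 is a collider here and neither V8 nor any of its descendants is conditioned on, so the collider stays closed — the path is blocked at V8.
Path 3: V5 ← V3 ← V1 → V8 ← V2 → V7
  V3 is a chain here and V3 is conditioned on, so the path is blocked at V3.
Path 4: V5 ← V3 ← V1 → V8 ← V6 → V7
  V3 is a chain here and V3 is conditioned on, so the path is blocked at V3.
Path 5: V5 ← V3 → V8 ← V2 → V7
  V3 is a fork here and V3 is conditioned on, so the path is blocked at V3.
Path 6: V5 ← V3 → V8 ← V6 → V7
  V3 is a fork here and V3 is conditioned on, so the path is blocked at V3.
At least one path is unblocked, so d-separation fails.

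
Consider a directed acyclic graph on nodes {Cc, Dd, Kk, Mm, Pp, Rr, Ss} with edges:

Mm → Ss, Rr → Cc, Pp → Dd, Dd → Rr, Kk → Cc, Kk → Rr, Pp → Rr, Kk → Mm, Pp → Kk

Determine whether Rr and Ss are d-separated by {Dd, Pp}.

We examine all 4 paths between Rr and Ss:
  1. Rr ← Dd ← Pp → Kk → Mm → Ss — Dd:chain[blocks]; Pp:fork[blocks]; Kk:chain[open]; Mm:chain[open] ⇒ blocked
  2. Rr ← Kk → Mm → Ss — Kk:fork[open]; Mm:chain[open] ⇒ active
  3. Rr ← Pp → Kk → Mm → Ss — Pp:fork[blocks]; Kk:chain[open]; Mm:chain[open] ⇒ blocked
  4. Rr → Cc ← Kk → Mm → Ss — Cc:collider[blocks]; Kk:fork[open]; Mm:chain[open] ⇒ blocked
Since the path Rr ← Kk → Mm → Ss is active, Rr and Ss are not d-separated given {Dd, Pp}.

No — Rr and Ss are not d-separated given {Dd, Pp}.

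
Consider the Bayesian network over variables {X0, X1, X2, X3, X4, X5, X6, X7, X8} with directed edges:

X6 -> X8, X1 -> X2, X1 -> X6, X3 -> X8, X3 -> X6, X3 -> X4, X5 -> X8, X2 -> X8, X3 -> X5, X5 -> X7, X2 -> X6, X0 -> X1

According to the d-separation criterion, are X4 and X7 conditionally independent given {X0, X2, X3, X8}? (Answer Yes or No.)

Yes — X4 and X7 are d-separated given {X0, X2, X3, X8}.

We examine all 5 paths between X4 and X7:
Path 1: X4 ← X3 → X8 ← X5 → X7
  X3 is a fork here and X3 is conditioned on, so the path is blocked at X3.
Path 2: X4 ← X3 → X5 → X7
  X3 is a fork here and X3 is conditioned on, so the path is blocked at X3.
Path 3: X4 ← X3 → X6 → X8 ← X5 → X7
  X3 is a fork here and X3 is conditioned on, so the path is blocked at X3.
Path 4: X4 ← X3 → X6 ← X2 → X8 ← X5 → X7
  X3 is a fork here and X3 is conditioned on, so the path is blocked at X3.
Path 5: X4 ← X3 → X6 ← X1 → X2 → X8 ← X5 → X7
  X3 is a fork here and X3 is conditioned on, so the path is blocked at X3.
All paths are blocked; X4 ⊥ X7 | {X0, X2, X3, X8} holds.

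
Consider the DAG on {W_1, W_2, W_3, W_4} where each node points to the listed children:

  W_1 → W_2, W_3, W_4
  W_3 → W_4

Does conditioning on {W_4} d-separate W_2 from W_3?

No

We examine all 2 paths between W_2 and W_3:
Path 1: W_2 ← W_1 → W_4 ← W_3
  W_1 is a fork and W_1 is not conditioned on; W_4 is a collider and W_4 is conditioned on, which opens it — no node blocks this path, so it is active.
Path 2: W_2 ← W_1 → W_3
  W_1 is a fork and W_1 is not conditioned on — no node blocks this path, so it is active.
Because an active path exists, W_2 and W_3 are not d-separated.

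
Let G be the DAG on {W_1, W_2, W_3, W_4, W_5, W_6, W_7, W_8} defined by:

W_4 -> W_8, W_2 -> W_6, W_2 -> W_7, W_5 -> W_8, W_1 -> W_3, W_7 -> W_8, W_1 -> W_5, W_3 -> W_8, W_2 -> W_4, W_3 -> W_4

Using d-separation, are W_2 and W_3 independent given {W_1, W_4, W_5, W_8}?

Enumerating the 6 paths from W_2 to W_3 and testing each for blocking by {W_1, W_4, W_5, W_8}:
Path 1: W_2 → W_4 ← W_3
  W_4 is a collider and W_4 is conditioned on, which opens it — no node blocks this path, so it is active.
Path 2: W_2 → W_4 → W_8 ← W_3
  W_4 is a chain here and W_4 is conditioned on, so the path is blocked at W_4.
Path 3: W_2 → W_4 → W_8 ← W_5 ← W_1 → W_3
  W_4 is a chain here and W_4 is conditioned on, so the path is blocked at W_4.
Path 4: W_2 → W_7 → W_8 ← W_3
  W_7 is a chain and W_7 is not conditioned on; W_8 is a collider and W_8 is conditioned on, which opens it — no node blocks this path, so it is active.
Path 5: W_2 → W_7 → W_8 ← W_5 ← W_1 → W_3
  W_5 is a chain here and W_5 is conditioned on, so the path is blocked at W_5.
Path 6: W_2 → W_7 → W_8 ← W_4 ← W_3
  W_4 is a chain here and W_4 is conditioned on, so the path is blocked at W_4.
Because an active path exists, W_2 and W_3 are not d-separated.

No — W_2 and W_3 are not d-separated given {W_1, W_4, W_5, W_8}.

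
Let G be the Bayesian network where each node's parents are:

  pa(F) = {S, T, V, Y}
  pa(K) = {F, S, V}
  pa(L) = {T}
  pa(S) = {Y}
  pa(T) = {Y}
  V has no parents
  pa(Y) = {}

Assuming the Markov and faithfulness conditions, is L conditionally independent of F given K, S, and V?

Enumerating the 5 paths from L to F and testing each for blocking by {K, S, V}:
  1. L ← T ← Y → F — T:chain[open]; Y:fork[open] ⇒ active
  2. L ← T ← Y → S → K ← F — T:chain[open]; Y:fork[open]; S:chain[blocks]; K:collider[open] ⇒ blocked
  3. L ← T ← Y → S → K ← V → F — T:chain[open]; Y:fork[open]; S:chain[blocks]; K:collider[open]; V:fork[blocks] ⇒ blocked
  4. L ← T ← Y → S → F — T:chain[open]; Y:fork[open]; S:chain[blocks] ⇒ blocked
  5. L ← T → F — T:fork[open] ⇒ active
At least one path is unblocked, so d-separation fails.

No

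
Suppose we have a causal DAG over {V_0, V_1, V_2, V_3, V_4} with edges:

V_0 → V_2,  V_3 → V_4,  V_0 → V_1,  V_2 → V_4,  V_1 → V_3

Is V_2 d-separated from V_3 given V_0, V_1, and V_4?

No

2 paths connect V_2 and V_3; each must be blocked for d-separation to hold:
  1. V_2 ← V_0 → V_1 → V_3 — V_0:fork[blocks]; V_1:chain[blocks] ⇒ blocked
  2. V_2 → V_4 ← V_3 — V_4:collider[open] ⇒ active
Because an active path exists, V_2 and V_3 are not d-separated.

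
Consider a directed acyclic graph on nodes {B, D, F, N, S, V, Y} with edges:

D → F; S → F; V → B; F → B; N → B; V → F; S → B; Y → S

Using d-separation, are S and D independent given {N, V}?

3 paths connect S and D; each must be blocked for d-separation to hold:
  1. S → F ← D — F:collider[blocks] ⇒ blocked
  2. S → B ← F ← D — B:collider[blocks]; F:chain[open] ⇒ blocked
  3. S → B ← V → F ← D — B:collider[blocks]; V:fork[blocks]; F:collider[blocks] ⇒ blocked
Every path is blocked, so S and D are d-separated given {N, V}.

Yes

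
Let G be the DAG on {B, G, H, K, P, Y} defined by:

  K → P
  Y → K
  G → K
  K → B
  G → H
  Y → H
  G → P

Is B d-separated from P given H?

We examine all 3 paths between B and P:
  1. B ← K → P — K:fork[open] ⇒ active
  2. B ← K ← G → P — K:chain[open]; G:fork[open] ⇒ active
  3. B ← K ← Y → H ← G → P — K:chain[open]; Y:fork[open]; H:collider[open]; G:fork[open] ⇒ active
Since the path B ← K → P is active, B and P are not d-separated given {H}.

No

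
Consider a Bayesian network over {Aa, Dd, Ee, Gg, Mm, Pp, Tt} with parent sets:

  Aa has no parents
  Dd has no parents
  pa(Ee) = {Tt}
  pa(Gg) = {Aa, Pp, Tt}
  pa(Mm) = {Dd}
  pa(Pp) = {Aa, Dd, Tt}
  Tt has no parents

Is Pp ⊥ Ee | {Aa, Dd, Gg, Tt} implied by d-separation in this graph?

There are 3 undirected paths between Pp and Ee; checking each against the conditioning set {Aa, Dd, Gg, Tt}:
Path 1: Pp ← Tt → Ee
  Tt is a fork here and Tt is conditioned on, so the path is blocked at Tt.
Path 2: Pp → Gg ← Tt → Ee
  Tt is a fork here and Tt is conditioned on, so the path is blocked at Tt.
Path 3: Pp ← Aa → Gg ← Tt → Ee
  Aa is a fork here and Aa is conditioned on, so the path is blocked at Aa.
All paths are blocked; Pp ⊥ Ee | {Aa, Dd, Gg, Tt} holds.

Yes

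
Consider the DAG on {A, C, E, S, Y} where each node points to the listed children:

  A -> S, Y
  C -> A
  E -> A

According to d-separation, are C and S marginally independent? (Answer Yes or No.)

No — C and S are not d-separated given ∅.

Only one path connects C and S:
Path 1: C → A → S
  A is a chain and A is not conditioned on — no node blocks this path, so it is active.
Because an active path exists, C and S are not d-separated.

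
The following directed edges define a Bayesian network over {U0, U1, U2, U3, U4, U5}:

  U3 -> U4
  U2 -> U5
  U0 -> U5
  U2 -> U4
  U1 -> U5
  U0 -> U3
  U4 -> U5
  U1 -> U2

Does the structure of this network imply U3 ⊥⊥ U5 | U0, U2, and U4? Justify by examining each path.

Yes

We examine all 4 paths between U3 and U5:
Path 1: U3 ← U0 → U5
  U0 is a fork here and U0 is conditioned on, so the path is blocked at U0.
Path 2: U3 → U4 → U5
  U4 is a chain here and U4 is conditioned on, so the path is blocked at U4.
Path 3: U3 → U4 ← U2 ← U1 → U5
  U2 is a chain here and U2 is conditioned on, so the path is blocked at U2.
Path 4: U3 → U4 ← U2 → U5
  U2 is a fork here and U2 is conditioned on, so the path is blocked at U2.
Every path is blocked, so U3 and U5 are d-separated given {U0, U2, U4}.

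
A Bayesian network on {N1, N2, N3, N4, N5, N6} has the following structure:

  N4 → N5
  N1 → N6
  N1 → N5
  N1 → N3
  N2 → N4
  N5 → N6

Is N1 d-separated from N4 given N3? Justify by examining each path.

We examine all 2 paths between N1 and N4:
  1. N1 → N5 ← N4 — N5:collider[blocks] ⇒ blocked
  2. N1 → N6 ← N5 ← N4 — N6:collider[blocks]; N5:chain[open] ⇒ blocked
All paths are blocked; N1 ⊥ N4 | {N3} holds.

Yes — N1 and N4 are d-separated given {N3}.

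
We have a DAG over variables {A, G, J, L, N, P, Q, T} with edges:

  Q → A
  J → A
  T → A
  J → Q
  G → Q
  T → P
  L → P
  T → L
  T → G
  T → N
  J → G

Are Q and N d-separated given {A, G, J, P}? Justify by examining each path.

There are 6 undirected paths between Q and N; checking each against the conditioning set {A, G, J, P}:
Path 1: Q → A ← T → N
  A is a collider and A is conditioned on, which opens it; T is a fork and T is not conditioned on — no node blocks this path, so it is active.
Path 2: Q → A ← J → G ← T → N
  J is a fork here and J is conditioned on, so the path is blocked at J.
Path 3: Q ← J → A ← T → N
  J is a fork here and J is conditioned on, so the path is blocked at J.
Path 4: Q ← J → G ← T → N
  J is a fork here and J is conditioned on, so the path is blocked at J.
Path 5: Q ← G ← T → N
  G is a chain here and G is conditioned on, so the path is blocked at G.
Path 6: Q ← G ← J → A ← T → N
  G is a chain here and G is conditioned on, so the path is blocked at G.
Since the path Q → A ← T → N is active, Q and N are not d-separated given {A, G, J, P}.

No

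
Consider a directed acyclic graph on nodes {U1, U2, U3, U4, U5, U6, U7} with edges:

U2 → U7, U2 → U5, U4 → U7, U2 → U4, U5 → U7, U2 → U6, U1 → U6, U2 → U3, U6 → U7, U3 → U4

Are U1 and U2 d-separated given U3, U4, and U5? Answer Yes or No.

We examine all 5 paths between U1 and U2:
Path 1: U1 → U6 ← U2
  U6 is a collider here and neither U6 nor any of its descendants is conditioned on, so the collider stays closed — the path is blocked at U6.
Path 2: U1 → U6 → U7 ← U5 ← U2
  U7 is a collider here and neither U7 nor any of its descendants is conditioned on, so the collider stays closed — the path is blocked at U7.
Path 3: U1 → U6 → U7 ← U2
  U7 is a collider here and neither U7 nor any of its descendants is conditioned on, so the collider stays closed — the path is blocked at U7.
Path 4: U1 → U6 → U7 ← U4 ← U2
  U7 is a collider here and neither U7 nor any of its descendants is conditioned on, so the collider stays closed — the path is blocked at U7.
Path 5: U1 → U6 → U7 ← U4 ← U3 ← U2
  U7 is a collider here and neither U7 nor any of its descendants is conditioned on, so the collider stays closed — the path is blocked at U7.
Since every path is blocked, d-separation holds.

Yes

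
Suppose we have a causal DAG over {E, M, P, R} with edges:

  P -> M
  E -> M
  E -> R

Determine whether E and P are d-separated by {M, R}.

No

There is one path between E and P:
Path 1: E → M ← P
  M is a collider and M is conditioned on, which opens it — no node blocks this path, so it is active.
At least one path is unblocked, so d-separation fails.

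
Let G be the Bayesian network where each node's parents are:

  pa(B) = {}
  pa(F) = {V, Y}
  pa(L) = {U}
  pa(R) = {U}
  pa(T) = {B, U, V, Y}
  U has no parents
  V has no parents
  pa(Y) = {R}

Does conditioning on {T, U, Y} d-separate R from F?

Yes — R and F are d-separated given {T, U, Y}.

We examine all 4 paths between R and F:
Path 1: R ← U → T ← V → F
  U is a fork here and U is conditioned on, so the path is blocked at U.
Path 2: R ← U → T ← Y → F
  U is a fork here and U is conditioned on, so the path is blocked at U.
Path 3: R → Y → T ← V → F
  Y is a chain here and Y is conditioned on, so the path is blocked at Y.
Path 4: R → Y → F
  Y is a chain here and Y is conditioned on, so the path is blocked at Y.
Since every path is blocked, d-separation holds.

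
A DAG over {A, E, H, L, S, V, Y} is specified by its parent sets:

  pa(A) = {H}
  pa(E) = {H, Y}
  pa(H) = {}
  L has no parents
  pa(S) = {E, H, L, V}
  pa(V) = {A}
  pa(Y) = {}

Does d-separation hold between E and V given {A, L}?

Yes

We examine all 4 paths between E and V:
Path 1: E → S ← H → A → V
  S is a collider here and neither S nor any of its descendants is conditioned on, so the collider stays closed — the path is blocked at S.
Path 2: E → S ← V
  S is a collider here and neither S nor any of its descendants is conditioned on, so the collider stays closed — the path is blocked at S.
Path 3: E ← H → S ← V
  S is a collider here and neither S nor any of its descendants is conditioned on, so the collider stays closed — the path is blocked at S.
Path 4: E ← H → A → V
  A is a chain here and A is conditioned on, so the path is blocked at A.
All paths are blocked; E ⊥ V | {A, L} holds.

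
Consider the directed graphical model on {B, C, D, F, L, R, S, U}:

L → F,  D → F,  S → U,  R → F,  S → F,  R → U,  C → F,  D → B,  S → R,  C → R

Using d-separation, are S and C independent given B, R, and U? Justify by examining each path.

No

Enumerating the 6 paths from S to C and testing each for blocking by {B, R, U}:
  1. S → F ← R ← C — F:collider[blocks]; R:chain[blocks] ⇒ blocked
  2. S → F ← C — F:collider[blocks] ⇒ blocked
  3. S → R → F ← C — R:chain[blocks]; F:collider[blocks] ⇒ blocked
  4. S → R ← C — R:collider[open] ⇒ active
  5. S → U ← R → F ← C — U:collider[open]; R:fork[blocks]; F:collider[blocks] ⇒ blocked
  6. S → U ← R ← C — U:collider[open]; R:chain[blocks] ⇒ blocked
Since the path S → R ← C is active, S and C are not d-separated given {B, R, U}.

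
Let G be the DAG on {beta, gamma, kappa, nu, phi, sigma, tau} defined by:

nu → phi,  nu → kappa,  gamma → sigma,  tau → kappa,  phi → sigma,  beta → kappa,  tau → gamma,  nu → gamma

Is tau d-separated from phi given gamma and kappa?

No — tau and phi are not d-separated given {gamma, kappa}.

We examine all 4 paths between tau and phi:
Path 1: tau → kappa ← nu → gamma → sigma ← phi
  gamma is a chain here and gamma is conditioned on, so the path is blocked at gamma.
Path 2: tau → kappa ← nu → phi
  kappa is a collider and kappa is conditioned on, which opens it; nu is a fork and nu is not conditioned on — no node blocks this path, so it is active.
Path 3: tau → gamma → sigma ← phi
  gamma is a chain here and gamma is conditioned on, so the path is blocked at gamma.
Path 4: tau → gamma ← nu → phi
  gamma is a collider and gamma is conditioned on, which opens it; nu is a fork and nu is not conditioned on — no node blocks this path, so it is active.
Since the path tau → kappa ← nu → phi is active, tau and phi are not d-separated given {gamma, kappa}.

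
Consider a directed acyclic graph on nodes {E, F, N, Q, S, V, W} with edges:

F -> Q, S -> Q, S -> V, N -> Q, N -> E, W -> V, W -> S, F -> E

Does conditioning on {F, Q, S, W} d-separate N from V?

Yes

There are 4 undirected paths between N and V; checking each against the conditioning set {F, Q, S, W}:
Path 1: N → Q ← S ← W → V
  S is a chain here and S is conditioned on, so the path is blocked at S.
Path 2: N → Q ← S → V
  S is a fork here and S is conditioned on, so the path is blocked at S.
Path 3: N → E ← F → Q ← S ← W → V
  E is a collider here and neither E nor any of its descendants is conditioned on, so the collider stays closed — the path is blocked at E.
Path 4: N → E ← F → Q ← S → V
  E is a collider here and neither E nor any of its descendants is conditioned on, so the collider stays closed — the path is blocked at E.
All paths are blocked; N ⊥ V | {F, Q, S, W} holds.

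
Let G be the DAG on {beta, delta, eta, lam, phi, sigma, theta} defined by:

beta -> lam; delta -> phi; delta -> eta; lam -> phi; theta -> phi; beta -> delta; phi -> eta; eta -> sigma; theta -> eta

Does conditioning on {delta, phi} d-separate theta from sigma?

Enumerating the 4 paths from theta to sigma and testing each for blocking by {delta, phi}:
Path 1: theta → phi → eta → sigma
  phi is a chain here and phi is conditioned on, so the path is blocked at phi.
Path 2: theta → phi ← delta → eta → sigma
  delta is a fork here and delta is conditioned on, so the path is blocked at delta.
Path 3: theta → phi ← lam ← beta → delta → eta → sigma
  delta is a chain here and delta is conditioned on, so the path is blocked at delta.
Path 4: theta → eta → sigma
  eta is a chain and eta is not conditioned on — no node blocks this path, so it is active.
Since the path theta → eta → sigma is active, theta and sigma are not d-separated given {delta, phi}.

No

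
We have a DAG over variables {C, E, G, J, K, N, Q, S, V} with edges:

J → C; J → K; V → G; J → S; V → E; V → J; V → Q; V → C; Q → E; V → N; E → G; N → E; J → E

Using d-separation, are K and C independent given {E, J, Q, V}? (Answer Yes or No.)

6 paths connect K and C; each must be blocked for d-separation to hold:
  1. K ← J → C — J:fork[blocks] ⇒ blocked
  2. K ← J ← V → C — J:chain[blocks]; V:fork[blocks] ⇒ blocked
  3. K ← J → E → G ← V → C — J:fork[blocks]; E:chain[blocks]; G:collider[blocks]; V:fork[blocks] ⇒ blocked
  4. K ← J → E ← N ← V → C — J:fork[blocks]; E:collider[open]; N:chain[open]; V:fork[blocks] ⇒ blocked
  5. K ← J → E ← V → C — J:fork[blocks]; E:collider[open]; V:fork[blocks] ⇒ blocked
  6. K ← J → E ← Q ← V → C — J:fork[blocks]; E:collider[open]; Q:chain[blocks]; V:fork[blocks] ⇒ blocked
All paths are blocked; K ⊥ C | {E, J, Q, V} holds.

Yes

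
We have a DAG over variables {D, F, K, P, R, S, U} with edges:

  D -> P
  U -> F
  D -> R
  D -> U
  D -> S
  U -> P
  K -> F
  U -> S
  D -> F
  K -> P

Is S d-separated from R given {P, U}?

6 paths connect S and R; each must be blocked for d-separation to hold:
  1. S ← U ← D → R — U:chain[blocks]; D:fork[open] ⇒ blocked
  2. S ← U → F ← D → R — U:fork[blocks]; F:collider[blocks]; D:fork[open] ⇒ blocked
  3. S ← U → F ← K → P ← D → R — U:fork[blocks]; F:collider[blocks]; K:fork[open]; P:collider[open]; D:fork[open] ⇒ blocked
  4. S ← U → P ← D → R — U:fork[blocks]; P:collider[open]; D:fork[open] ⇒ blocked
  5. S ← U → P ← K → F ← D → R — U:fork[blocks]; P:collider[open]; K:fork[open]; F:collider[blocks]; D:fork[open] ⇒ blocked
  6. S ← D → R — D:fork[open] ⇒ active
Because an active path exists, S and R are not d-separated.

No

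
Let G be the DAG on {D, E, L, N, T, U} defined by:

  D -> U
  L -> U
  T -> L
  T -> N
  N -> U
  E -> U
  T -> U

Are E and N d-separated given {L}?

3 paths connect E and N; each must be blocked for d-separation to hold:
Path 1: E → U ← L ← T → N
  U is a collider here and neither U nor any of its descendants is conditioned on, so the collider stays closed — the path is blocked at U.
Path 2: E → U ← N
  U is a collider here and neither U nor any of its descendants is conditioned on, so the collider stays closed — the path is blocked at U.
Path 3: E → U ← T → N
  U is a collider here and neither U nor any of its descendants is conditioned on, so the collider stays closed — the path is blocked at U.
Every path is blocked, so E and N are d-separated given {L}.

Yes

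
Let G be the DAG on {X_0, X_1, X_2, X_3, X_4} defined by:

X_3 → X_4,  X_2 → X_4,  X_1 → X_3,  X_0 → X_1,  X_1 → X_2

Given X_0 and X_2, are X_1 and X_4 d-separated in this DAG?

No — X_1 and X_4 are not d-separated given {X_0, X_2}.

We examine all 2 paths between X_1 and X_4:
  1. X_1 → X_2 → X_4 — X_2:chain[blocks] ⇒ blocked
  2. X_1 → X_3 → X_4 — X_3:chain[open] ⇒ active
Since the path X_1 → X_3 → X_4 is active, X_1 and X_4 are not d-separated given {X_0, X_2}.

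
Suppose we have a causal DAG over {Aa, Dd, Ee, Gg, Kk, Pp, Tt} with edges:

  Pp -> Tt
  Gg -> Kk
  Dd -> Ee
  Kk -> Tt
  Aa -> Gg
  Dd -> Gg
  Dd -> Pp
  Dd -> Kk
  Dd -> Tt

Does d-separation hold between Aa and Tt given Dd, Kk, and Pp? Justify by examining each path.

Yes — Aa and Tt are d-separated given {Dd, Kk, Pp}.

There are 6 undirected paths between Aa and Tt; checking each against the conditioning set {Dd, Kk, Pp}:
Path 1: Aa → Gg → Kk → Tt
  Kk is a chain here and Kk is conditioned on, so the path is blocked at Kk.
Path 2: Aa → Gg → Kk ← Dd → Pp → Tt
  Dd is a fork here and Dd is conditioned on, so the path is blocked at Dd.
Path 3: Aa → Gg → Kk ← Dd → Tt
  Dd is a fork here and Dd is conditioned on, so the path is blocked at Dd.
Path 4: Aa → Gg ← Dd → Kk → Tt
  Dd is a fork here and Dd is conditioned on, so the path is blocked at Dd.
Path 5: Aa → Gg ← Dd → Pp → Tt
  Dd is a fork here and Dd is conditioned on, so the path is blocked at Dd.
Path 6: Aa → Gg ← Dd → Tt
  Dd is a fork here and Dd is conditioned on, so the path is blocked at Dd.
All paths are blocked; Aa ⊥ Tt | {Dd, Kk, Pp} holds.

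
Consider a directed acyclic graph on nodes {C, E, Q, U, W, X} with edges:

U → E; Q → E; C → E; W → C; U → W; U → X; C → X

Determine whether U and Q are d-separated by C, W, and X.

Yes

There are 3 undirected paths between U and Q; checking each against the conditioning set {C, W, X}:
  1. U → X ← C → E ← Q — X:collider[open]; C:fork[blocks]; E:collider[blocks] ⇒ blocked
  2. U → E ← Q — E:collider[blocks] ⇒ blocked
  3. U → W → C → E ← Q — W:chain[blocks]; C:chain[blocks]; E:collider[blocks] ⇒ blocked
All paths are blocked; U ⊥ Q | {C, W, X} holds.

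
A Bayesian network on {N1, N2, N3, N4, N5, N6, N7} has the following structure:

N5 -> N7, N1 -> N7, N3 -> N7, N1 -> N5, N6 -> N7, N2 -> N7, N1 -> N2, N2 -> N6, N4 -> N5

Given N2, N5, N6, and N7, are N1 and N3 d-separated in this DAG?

We examine all 4 paths between N1 and N3:
Path 1: N1 → N2 → N7 ← N3
  N2 is a chain here and N2 is conditioned on, so the path is blocked at N2.
Path 2: N1 → N2 → N6 → N7 ← N3
  N2 is a chain here and N2 is conditioned on, so the path is blocked at N2.
Path 3: N1 → N7 ← N3
  N7 is a collider and N7 is conditioned on, which opens it — no node blocks this path, so it is active.
Path 4: N1 → N5 → N7 ← N3
  N5 is a chain here and N5 is conditioned on, so the path is blocked at N5.
Because an active path exists, N1 and N3 are not d-separated.

No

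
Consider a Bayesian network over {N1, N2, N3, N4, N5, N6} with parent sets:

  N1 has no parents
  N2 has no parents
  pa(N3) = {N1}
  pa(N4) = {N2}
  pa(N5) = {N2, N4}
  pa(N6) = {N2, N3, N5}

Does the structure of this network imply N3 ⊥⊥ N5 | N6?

Enumerating the 3 paths from N3 to N5 and testing each for blocking by {N6}:
Path 1: N3 → N6 ← N5
  N6 is a collider and N6 is conditioned on, which opens it — no node blocks this path, so it is active.
Path 2: N3 → N6 ← N2 → N5
  N6 is a collider and N6 is conditioned on, which opens it; N2 is a fork and N2 is not conditioned on — no node blocks this path, so it is active.
Path 3: N3 → N6 ← N2 → N4 → N5
  N6 is a collider and N6 is conditioned on, which opens it; N2 is a fork and N2 is not conditioned on; N4 is a chain and N4 is not conditioned on — no node blocks this path, so it is active.
At least one path is unblocked, so d-separation fails.

No — N3 and N5 are not d-separated given {N6}.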